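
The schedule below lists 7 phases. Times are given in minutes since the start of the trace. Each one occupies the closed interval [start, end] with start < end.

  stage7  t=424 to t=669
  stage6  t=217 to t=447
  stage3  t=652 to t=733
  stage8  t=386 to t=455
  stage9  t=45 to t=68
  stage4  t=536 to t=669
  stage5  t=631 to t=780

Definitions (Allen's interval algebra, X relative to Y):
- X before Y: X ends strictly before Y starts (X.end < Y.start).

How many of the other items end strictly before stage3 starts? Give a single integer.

Target stage3 = [t=652, t=733].
stage4 [t=536, t=669] → overlaps → no.
stage5 [t=631, t=780] → contains → no.
stage6 [t=217, t=447] → before → counts.
stage7 [t=424, t=669] → overlaps → no.
stage8 [t=386, t=455] → before → counts.
stage9 [t=45, t=68] → before → counts.
Total: 3.

3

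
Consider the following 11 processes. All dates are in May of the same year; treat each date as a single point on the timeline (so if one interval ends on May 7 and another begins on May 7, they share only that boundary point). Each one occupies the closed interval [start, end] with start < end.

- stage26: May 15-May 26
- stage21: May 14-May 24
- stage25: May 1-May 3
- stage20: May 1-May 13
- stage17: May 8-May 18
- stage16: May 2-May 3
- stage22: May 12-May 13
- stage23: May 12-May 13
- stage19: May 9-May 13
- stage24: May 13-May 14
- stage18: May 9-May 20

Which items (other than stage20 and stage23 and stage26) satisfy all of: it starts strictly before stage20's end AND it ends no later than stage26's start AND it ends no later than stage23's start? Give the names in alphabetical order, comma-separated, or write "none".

Conditions: its start is strictly before stage20's end (X.start < May 13) AND its end is no later than stage26's start (X.end <= May 15) AND its end is no later than stage23's start (X.end <= May 12).
stage16: start May 2 < May 13? ✓; end May 3 <= May 15? ✓; end May 3 <= May 12? ✓ → yes.
stage17: start May 8 < May 13? ✓; end May 18 <= May 15? ✗; end May 18 <= May 12? ✗ → no.
stage18: start May 9 < May 13? ✓; end May 20 <= May 15? ✗; end May 20 <= May 12? ✗ → no.
stage19: start May 9 < May 13? ✓; end May 13 <= May 15? ✓; end May 13 <= May 12? ✗ → no.
stage21: start May 14 < May 13? ✗; end May 24 <= May 15? ✗; end May 24 <= May 12? ✗ → no.
stage22: start May 12 < May 13? ✓; end May 13 <= May 15? ✓; end May 13 <= May 12? ✗ → no.
stage24: start May 13 < May 13? ✗; end May 14 <= May 15? ✓; end May 14 <= May 12? ✗ → no.
stage25: start May 1 < May 13? ✓; end May 3 <= May 15? ✓; end May 3 <= May 12? ✓ → yes.
Result: stage16, stage25.

stage16, stage25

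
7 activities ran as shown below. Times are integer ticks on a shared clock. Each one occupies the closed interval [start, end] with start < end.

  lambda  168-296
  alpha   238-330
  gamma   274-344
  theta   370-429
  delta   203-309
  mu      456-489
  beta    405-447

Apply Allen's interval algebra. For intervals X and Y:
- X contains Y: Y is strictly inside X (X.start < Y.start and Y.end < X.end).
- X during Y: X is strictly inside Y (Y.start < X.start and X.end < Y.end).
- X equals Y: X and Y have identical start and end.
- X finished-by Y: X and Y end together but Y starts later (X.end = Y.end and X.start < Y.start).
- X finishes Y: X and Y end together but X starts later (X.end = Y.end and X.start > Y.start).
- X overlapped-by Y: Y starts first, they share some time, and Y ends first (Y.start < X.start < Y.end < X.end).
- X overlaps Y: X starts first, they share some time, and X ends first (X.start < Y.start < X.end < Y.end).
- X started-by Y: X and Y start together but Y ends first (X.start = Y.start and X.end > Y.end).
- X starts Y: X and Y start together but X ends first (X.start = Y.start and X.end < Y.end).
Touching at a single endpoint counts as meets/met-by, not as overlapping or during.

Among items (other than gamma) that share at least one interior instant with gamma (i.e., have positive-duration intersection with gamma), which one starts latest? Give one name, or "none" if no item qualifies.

Target gamma = [274, 344].
alpha [238, 330] → overlaps → candidate.
beta [405, 447] → after → excluded.
delta [203, 309] → overlaps → candidate.
lambda [168, 296] → overlaps → candidate.
mu [456, 489] → after → excluded.
theta [370, 429] → after → excluded.
Among candidates, latest start is 238 → alpha.

alpha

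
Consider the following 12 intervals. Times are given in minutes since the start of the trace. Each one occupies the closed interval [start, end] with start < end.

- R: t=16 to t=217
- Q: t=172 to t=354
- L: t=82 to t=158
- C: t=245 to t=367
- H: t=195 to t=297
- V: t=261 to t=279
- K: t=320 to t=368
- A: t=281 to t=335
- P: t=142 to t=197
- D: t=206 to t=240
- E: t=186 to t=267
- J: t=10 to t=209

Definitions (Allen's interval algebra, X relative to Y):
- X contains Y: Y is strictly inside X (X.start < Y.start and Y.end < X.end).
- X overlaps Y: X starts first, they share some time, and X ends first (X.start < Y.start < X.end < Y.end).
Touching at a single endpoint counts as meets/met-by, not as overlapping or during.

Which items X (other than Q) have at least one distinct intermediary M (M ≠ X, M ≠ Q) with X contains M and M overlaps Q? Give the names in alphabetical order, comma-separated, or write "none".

J, R

Target Q = [t=172, t=354].
Intermediaries M with M overlaps Q: J, P, R.
Via J — items with X contains J: none.
Via P — items with X contains P: J, R.
Via R — items with X contains R: none.
Union: J, R.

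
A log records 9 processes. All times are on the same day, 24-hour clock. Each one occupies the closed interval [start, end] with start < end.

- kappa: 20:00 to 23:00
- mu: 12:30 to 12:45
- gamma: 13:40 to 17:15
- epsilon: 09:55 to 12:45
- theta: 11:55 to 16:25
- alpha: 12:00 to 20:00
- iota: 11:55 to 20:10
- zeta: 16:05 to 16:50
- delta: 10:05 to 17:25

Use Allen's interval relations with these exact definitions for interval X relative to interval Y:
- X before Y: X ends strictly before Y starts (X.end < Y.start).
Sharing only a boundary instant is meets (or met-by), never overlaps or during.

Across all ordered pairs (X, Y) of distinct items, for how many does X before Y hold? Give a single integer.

10

Checking all 72 ordered pairs for relation 'before'; matching pairs in alphabetical order:
(delta, kappa): delta before kappa ✓
(epsilon, gamma): epsilon before gamma ✓
(epsilon, kappa): epsilon before kappa ✓
(epsilon, zeta): epsilon before zeta ✓
(gamma, kappa): gamma before kappa ✓
(mu, gamma): mu before gamma ✓
(mu, kappa): mu before kappa ✓
(mu, zeta): mu before zeta ✓
(theta, kappa): theta before kappa ✓
(zeta, kappa): zeta before kappa ✓
Count: 10.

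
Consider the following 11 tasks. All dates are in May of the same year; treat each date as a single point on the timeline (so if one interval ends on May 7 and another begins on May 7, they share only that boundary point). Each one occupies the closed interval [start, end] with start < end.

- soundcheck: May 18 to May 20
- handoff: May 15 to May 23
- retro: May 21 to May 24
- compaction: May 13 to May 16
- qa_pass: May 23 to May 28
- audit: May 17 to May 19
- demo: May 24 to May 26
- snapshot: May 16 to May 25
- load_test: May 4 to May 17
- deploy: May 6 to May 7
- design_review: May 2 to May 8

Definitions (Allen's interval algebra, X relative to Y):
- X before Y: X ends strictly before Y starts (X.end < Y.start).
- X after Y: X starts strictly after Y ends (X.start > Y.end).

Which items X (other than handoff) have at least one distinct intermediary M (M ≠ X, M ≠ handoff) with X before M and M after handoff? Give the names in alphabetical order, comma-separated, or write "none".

audit, compaction, deploy, design_review, load_test, soundcheck

Target handoff = [May 15, May 23].
Intermediaries M with M after handoff: demo.
Via demo — items with X before demo: audit, compaction, deploy, design_review, load_test, soundcheck.
Union: audit, compaction, deploy, design_review, load_test, soundcheck.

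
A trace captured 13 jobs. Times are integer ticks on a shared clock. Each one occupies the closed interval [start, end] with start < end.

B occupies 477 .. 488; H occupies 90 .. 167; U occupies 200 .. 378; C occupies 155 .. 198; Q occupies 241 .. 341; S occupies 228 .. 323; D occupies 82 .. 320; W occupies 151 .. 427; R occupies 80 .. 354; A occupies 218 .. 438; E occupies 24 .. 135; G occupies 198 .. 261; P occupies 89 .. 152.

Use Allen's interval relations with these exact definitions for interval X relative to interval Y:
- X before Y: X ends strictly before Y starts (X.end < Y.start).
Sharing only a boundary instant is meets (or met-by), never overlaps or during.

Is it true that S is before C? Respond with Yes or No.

S = [228, 323], C = [155, 198].
Actual relation of S to C: after.
Asked whether 'before' holds → No.

No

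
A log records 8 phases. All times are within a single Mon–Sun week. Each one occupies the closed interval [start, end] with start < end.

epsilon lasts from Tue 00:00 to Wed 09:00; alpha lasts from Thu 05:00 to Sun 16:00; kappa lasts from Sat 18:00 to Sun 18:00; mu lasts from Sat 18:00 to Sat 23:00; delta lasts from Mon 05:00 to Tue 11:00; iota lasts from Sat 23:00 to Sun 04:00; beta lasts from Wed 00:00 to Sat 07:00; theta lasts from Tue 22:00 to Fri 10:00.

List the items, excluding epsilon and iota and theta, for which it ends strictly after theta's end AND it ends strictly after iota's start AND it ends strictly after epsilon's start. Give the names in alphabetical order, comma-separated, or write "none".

Conditions: its end is strictly after theta's end (X.end > Fri 10:00) AND its end is strictly after iota's start (X.end > Sat 23:00) AND its end is strictly after epsilon's start (X.end > Tue 00:00).
alpha: end Sun 16:00 > Fri 10:00? ✓; end Sun 16:00 > Sat 23:00? ✓; end Sun 16:00 > Tue 00:00? ✓ → yes.
beta: end Sat 07:00 > Fri 10:00? ✓; end Sat 07:00 > Sat 23:00? ✗; end Sat 07:00 > Tue 00:00? ✓ → no.
delta: end Tue 11:00 > Fri 10:00? ✗; end Tue 11:00 > Sat 23:00? ✗; end Tue 11:00 > Tue 00:00? ✓ → no.
kappa: end Sun 18:00 > Fri 10:00? ✓; end Sun 18:00 > Sat 23:00? ✓; end Sun 18:00 > Tue 00:00? ✓ → yes.
mu: end Sat 23:00 > Fri 10:00? ✓; end Sat 23:00 > Sat 23:00? ✗; end Sat 23:00 > Tue 00:00? ✓ → no.
Result: alpha, kappa.

alpha, kappa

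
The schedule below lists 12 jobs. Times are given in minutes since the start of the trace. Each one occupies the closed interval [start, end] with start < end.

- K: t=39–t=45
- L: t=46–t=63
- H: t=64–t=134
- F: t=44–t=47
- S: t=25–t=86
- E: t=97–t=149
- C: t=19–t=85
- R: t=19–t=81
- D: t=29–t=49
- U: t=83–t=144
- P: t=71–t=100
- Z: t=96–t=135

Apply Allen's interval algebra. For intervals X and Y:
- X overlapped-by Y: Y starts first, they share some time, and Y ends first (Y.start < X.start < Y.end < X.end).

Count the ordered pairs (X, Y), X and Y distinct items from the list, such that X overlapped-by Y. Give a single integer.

Checking all 132 ordered pairs for relation 'overlapped-by'; matching pairs in alphabetical order:
(E, H): E overlapped-by H ✓
(E, P): E overlapped-by P ✓
(E, U): E overlapped-by U ✓
(E, Z): E overlapped-by Z ✓
(F, K): F overlapped-by K ✓
(H, C): H overlapped-by C ✓
(H, R): H overlapped-by R ✓
(H, S): H overlapped-by S ✓
(L, D): L overlapped-by D ✓
(L, F): L overlapped-by F ✓
(P, C): P overlapped-by C ✓
(P, R): P overlapped-by R ✓
(P, S): P overlapped-by S ✓
(S, C): S overlapped-by C ✓
(S, R): S overlapped-by R ✓
(U, C): U overlapped-by C ✓
(U, H): U overlapped-by H ✓
(U, P): U overlapped-by P ✓
(U, S): U overlapped-by S ✓
(Z, H): Z overlapped-by H ✓
(Z, P): Z overlapped-by P ✓
Count: 21.

21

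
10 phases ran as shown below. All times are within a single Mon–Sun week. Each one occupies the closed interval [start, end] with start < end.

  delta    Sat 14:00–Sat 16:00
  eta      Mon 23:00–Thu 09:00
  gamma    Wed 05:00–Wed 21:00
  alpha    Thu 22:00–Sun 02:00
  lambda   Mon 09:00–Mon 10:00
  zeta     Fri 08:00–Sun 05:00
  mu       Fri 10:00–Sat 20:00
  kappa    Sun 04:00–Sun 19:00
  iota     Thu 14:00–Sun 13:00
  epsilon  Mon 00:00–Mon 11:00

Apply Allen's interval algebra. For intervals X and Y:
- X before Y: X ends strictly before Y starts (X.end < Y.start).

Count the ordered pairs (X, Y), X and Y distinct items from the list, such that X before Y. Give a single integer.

31

Checking all 90 ordered pairs for relation 'before'; matching pairs in alphabetical order:
(alpha, kappa): alpha before kappa ✓
(delta, kappa): delta before kappa ✓
(epsilon, alpha): epsilon before alpha ✓
(epsilon, delta): epsilon before delta ✓
(epsilon, eta): epsilon before eta ✓
(epsilon, gamma): epsilon before gamma ✓
(epsilon, iota): epsilon before iota ✓
(epsilon, kappa): epsilon before kappa ✓
(epsilon, mu): epsilon before mu ✓
(epsilon, zeta): epsilon before zeta ✓
(eta, alpha): eta before alpha ✓
(eta, delta): eta before delta ✓
(eta, iota): eta before iota ✓
(eta, kappa): eta before kappa ✓
(eta, mu): eta before mu ✓
(eta, zeta): eta before zeta ✓
(gamma, alpha): gamma before alpha ✓
(gamma, delta): gamma before delta ✓
(gamma, iota): gamma before iota ✓
(gamma, kappa): gamma before kappa ✓
(gamma, mu): gamma before mu ✓
(gamma, zeta): gamma before zeta ✓
(lambda, alpha): lambda before alpha ✓
(lambda, delta): lambda before delta ✓
... plus 7 further pairs not listed.
Count: 31.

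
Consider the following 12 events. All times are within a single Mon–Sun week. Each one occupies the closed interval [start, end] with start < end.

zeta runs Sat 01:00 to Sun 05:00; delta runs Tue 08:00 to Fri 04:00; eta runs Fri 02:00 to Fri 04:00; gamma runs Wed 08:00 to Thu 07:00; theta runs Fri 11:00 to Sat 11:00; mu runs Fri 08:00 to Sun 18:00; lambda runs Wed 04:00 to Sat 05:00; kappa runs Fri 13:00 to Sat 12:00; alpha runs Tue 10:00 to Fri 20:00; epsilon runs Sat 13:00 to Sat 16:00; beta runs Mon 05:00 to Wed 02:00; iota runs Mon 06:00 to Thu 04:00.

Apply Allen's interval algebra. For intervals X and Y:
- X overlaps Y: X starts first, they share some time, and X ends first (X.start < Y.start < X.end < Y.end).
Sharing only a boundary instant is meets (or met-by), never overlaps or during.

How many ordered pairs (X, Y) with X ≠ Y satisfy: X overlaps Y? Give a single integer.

20

Checking all 132 ordered pairs for relation 'overlaps'; matching pairs in alphabetical order:
(alpha, kappa): alpha overlaps kappa ✓
(alpha, lambda): alpha overlaps lambda ✓
(alpha, mu): alpha overlaps mu ✓
(alpha, theta): alpha overlaps theta ✓
(beta, alpha): beta overlaps alpha ✓
(beta, delta): beta overlaps delta ✓
(beta, iota): beta overlaps iota ✓
(delta, alpha): delta overlaps alpha ✓
(delta, lambda): delta overlaps lambda ✓
(iota, alpha): iota overlaps alpha ✓
(iota, delta): iota overlaps delta ✓
(iota, gamma): iota overlaps gamma ✓
(iota, lambda): iota overlaps lambda ✓
(kappa, zeta): kappa overlaps zeta ✓
(lambda, kappa): lambda overlaps kappa ✓
(lambda, mu): lambda overlaps mu ✓
(lambda, theta): lambda overlaps theta ✓
(lambda, zeta): lambda overlaps zeta ✓
(theta, kappa): theta overlaps kappa ✓
(theta, zeta): theta overlaps zeta ✓
Count: 20.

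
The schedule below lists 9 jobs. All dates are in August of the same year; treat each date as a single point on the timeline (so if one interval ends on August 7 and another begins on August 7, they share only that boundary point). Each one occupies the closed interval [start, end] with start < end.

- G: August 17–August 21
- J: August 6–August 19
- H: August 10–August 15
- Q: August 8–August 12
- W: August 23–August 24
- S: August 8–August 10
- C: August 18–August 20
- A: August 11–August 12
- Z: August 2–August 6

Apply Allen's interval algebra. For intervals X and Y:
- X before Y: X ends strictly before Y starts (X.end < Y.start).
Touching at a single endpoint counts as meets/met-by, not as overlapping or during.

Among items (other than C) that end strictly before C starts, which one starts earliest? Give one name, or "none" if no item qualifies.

Z

Target C = [August 18, August 20].
A [August 11, August 12] → before → candidate.
G [August 17, August 21] → contains → excluded.
H [August 10, August 15] → before → candidate.
J [August 6, August 19] → overlaps → excluded.
Q [August 8, August 12] → before → candidate.
S [August 8, August 10] → before → candidate.
W [August 23, August 24] → after → excluded.
Z [August 2, August 6] → before → candidate.
Among candidates, earliest start is August 2 → Z.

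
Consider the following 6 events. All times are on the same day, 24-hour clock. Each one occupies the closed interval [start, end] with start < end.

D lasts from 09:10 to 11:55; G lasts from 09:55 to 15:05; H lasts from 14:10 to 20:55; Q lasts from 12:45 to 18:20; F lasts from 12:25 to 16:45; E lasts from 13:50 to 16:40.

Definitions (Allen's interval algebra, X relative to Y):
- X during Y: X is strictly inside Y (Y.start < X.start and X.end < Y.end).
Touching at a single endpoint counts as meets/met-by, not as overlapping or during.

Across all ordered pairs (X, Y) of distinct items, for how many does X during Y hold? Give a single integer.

2

Checking all 30 ordered pairs for relation 'during'; matching pairs in alphabetical order:
(E, F): E during F ✓
(E, Q): E during Q ✓
Count: 2.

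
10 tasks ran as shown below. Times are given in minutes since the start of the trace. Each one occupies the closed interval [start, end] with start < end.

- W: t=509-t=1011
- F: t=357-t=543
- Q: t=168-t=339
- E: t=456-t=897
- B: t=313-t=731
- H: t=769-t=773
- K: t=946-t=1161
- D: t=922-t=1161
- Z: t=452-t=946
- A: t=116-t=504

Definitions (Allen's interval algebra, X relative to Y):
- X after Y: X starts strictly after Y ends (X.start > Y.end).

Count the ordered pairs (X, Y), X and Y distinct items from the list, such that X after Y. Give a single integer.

21

Checking all 90 ordered pairs for relation 'after'; matching pairs in alphabetical order:
(D, A): D after A ✓
(D, B): D after B ✓
(D, E): D after E ✓
(D, F): D after F ✓
(D, H): D after H ✓
(D, Q): D after Q ✓
(E, Q): E after Q ✓
(F, Q): F after Q ✓
(H, A): H after A ✓
(H, B): H after B ✓
(H, F): H after F ✓
(H, Q): H after Q ✓
(K, A): K after A ✓
(K, B): K after B ✓
(K, E): K after E ✓
(K, F): K after F ✓
(K, H): K after H ✓
(K, Q): K after Q ✓
(W, A): W after A ✓
(W, Q): W after Q ✓
(Z, Q): Z after Q ✓
Count: 21.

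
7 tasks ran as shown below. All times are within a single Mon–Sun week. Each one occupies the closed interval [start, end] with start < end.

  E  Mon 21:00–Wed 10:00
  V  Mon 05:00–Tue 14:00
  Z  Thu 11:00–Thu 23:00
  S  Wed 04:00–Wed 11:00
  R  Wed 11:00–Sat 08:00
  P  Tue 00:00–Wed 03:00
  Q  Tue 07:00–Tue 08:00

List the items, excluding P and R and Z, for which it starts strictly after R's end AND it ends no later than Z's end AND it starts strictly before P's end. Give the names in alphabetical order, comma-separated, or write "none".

none

Conditions: its start is strictly after R's end (X.start > Sat 08:00) AND its end is no later than Z's end (X.end <= Thu 23:00) AND its start is strictly before P's end (X.start < Wed 03:00).
E: start Mon 21:00 > Sat 08:00? ✗; end Wed 10:00 <= Thu 23:00? ✓; start Mon 21:00 < Wed 03:00? ✓ → no.
Q: start Tue 07:00 > Sat 08:00? ✗; end Tue 08:00 <= Thu 23:00? ✓; start Tue 07:00 < Wed 03:00? ✓ → no.
S: start Wed 04:00 > Sat 08:00? ✗; end Wed 11:00 <= Thu 23:00? ✓; start Wed 04:00 < Wed 03:00? ✗ → no.
V: start Mon 05:00 > Sat 08:00? ✗; end Tue 14:00 <= Thu 23:00? ✓; start Mon 05:00 < Wed 03:00? ✓ → no.
Result: none.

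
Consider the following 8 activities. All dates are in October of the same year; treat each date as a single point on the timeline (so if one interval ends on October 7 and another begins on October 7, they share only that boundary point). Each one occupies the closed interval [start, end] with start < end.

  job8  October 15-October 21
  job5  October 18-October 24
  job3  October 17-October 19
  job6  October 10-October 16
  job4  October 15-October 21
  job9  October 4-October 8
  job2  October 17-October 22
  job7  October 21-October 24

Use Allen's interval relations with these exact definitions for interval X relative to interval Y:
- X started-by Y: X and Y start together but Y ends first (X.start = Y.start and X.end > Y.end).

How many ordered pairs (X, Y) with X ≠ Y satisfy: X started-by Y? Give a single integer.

1

Checking all 56 ordered pairs for relation 'started-by'; matching pairs in alphabetical order:
(job2, job3): job2 started-by job3 ✓
Count: 1.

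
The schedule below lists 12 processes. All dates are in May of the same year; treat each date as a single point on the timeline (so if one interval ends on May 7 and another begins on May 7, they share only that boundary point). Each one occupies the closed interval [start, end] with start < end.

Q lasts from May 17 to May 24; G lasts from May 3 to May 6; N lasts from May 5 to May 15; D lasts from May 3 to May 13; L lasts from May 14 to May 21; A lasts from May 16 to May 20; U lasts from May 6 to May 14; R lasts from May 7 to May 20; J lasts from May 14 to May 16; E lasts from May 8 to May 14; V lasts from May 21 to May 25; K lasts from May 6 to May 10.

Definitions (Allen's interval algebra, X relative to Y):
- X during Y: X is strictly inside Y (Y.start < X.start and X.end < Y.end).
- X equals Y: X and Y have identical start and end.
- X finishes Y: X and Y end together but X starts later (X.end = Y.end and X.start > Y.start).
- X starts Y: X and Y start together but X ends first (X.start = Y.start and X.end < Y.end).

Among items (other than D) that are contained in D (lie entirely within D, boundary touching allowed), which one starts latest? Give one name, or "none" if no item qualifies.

K

Target D = [May 3, May 13].
A [May 16, May 20] → after → excluded.
E [May 8, May 14] → overlapped-by → excluded.
G [May 3, May 6] → starts → candidate.
J [May 14, May 16] → after → excluded.
K [May 6, May 10] → during → candidate.
L [May 14, May 21] → after → excluded.
N [May 5, May 15] → overlapped-by → excluded.
Q [May 17, May 24] → after → excluded.
R [May 7, May 20] → overlapped-by → excluded.
U [May 6, May 14] → overlapped-by → excluded.
V [May 21, May 25] → after → excluded.
Among candidates, latest start is May 6 → K.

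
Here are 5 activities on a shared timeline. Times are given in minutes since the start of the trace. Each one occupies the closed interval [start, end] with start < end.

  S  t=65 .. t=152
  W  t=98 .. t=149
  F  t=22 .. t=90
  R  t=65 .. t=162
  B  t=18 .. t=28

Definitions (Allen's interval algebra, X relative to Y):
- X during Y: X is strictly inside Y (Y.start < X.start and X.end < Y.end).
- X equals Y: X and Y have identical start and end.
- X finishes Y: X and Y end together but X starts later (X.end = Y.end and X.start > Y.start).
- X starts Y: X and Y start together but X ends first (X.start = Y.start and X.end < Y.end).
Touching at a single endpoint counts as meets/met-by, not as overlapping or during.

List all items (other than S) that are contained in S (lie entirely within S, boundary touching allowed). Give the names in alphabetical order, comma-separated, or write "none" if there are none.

W

Target S = [t=65, t=152].
B [t=18, t=28] → before → no.
F [t=22, t=90] → overlaps → no.
R [t=65, t=162] → started-by → no.
W [t=98, t=149] → during → yes.
Result: W.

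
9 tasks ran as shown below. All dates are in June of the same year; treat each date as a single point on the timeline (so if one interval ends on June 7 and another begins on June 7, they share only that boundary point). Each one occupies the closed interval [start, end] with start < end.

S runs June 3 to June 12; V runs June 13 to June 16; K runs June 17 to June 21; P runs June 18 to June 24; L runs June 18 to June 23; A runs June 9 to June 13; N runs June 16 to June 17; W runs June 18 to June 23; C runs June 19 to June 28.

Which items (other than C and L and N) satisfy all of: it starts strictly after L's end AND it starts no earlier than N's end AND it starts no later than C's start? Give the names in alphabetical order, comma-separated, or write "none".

Conditions: its start is strictly after L's end (X.start > June 23) AND its start is no earlier than N's end (X.start >= June 17) AND its start is no later than C's start (X.start <= June 19).
A: start June 9 > June 23? ✗; start June 9 >= June 17? ✗; start June 9 <= June 19? ✓ → no.
K: start June 17 > June 23? ✗; start June 17 >= June 17? ✓; start June 17 <= June 19? ✓ → no.
P: start June 18 > June 23? ✗; start June 18 >= June 17? ✓; start June 18 <= June 19? ✓ → no.
S: start June 3 > June 23? ✗; start June 3 >= June 17? ✗; start June 3 <= June 19? ✓ → no.
V: start June 13 > June 23? ✗; start June 13 >= June 17? ✗; start June 13 <= June 19? ✓ → no.
W: start June 18 > June 23? ✗; start June 18 >= June 17? ✓; start June 18 <= June 19? ✓ → no.
Result: none.

none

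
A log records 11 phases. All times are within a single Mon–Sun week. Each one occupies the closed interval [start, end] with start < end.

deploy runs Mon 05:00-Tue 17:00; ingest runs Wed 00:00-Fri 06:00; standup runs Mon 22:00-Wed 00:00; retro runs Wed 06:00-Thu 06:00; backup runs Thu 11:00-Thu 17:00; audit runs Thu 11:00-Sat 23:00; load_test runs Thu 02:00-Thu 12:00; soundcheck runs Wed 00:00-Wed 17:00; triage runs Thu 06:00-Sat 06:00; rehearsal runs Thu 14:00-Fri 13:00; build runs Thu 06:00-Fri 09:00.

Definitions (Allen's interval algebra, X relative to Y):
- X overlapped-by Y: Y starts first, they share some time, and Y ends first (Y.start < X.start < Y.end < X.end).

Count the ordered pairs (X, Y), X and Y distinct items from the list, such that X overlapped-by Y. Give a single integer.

15

Checking all 110 ordered pairs for relation 'overlapped-by'; matching pairs in alphabetical order:
(audit, build): audit overlapped-by build ✓
(audit, ingest): audit overlapped-by ingest ✓
(audit, load_test): audit overlapped-by load_test ✓
(audit, triage): audit overlapped-by triage ✓
(backup, load_test): backup overlapped-by load_test ✓
(build, ingest): build overlapped-by ingest ✓
(build, load_test): build overlapped-by load_test ✓
(load_test, retro): load_test overlapped-by retro ✓
(rehearsal, backup): rehearsal overlapped-by backup ✓
(rehearsal, build): rehearsal overlapped-by build ✓
(rehearsal, ingest): rehearsal overlapped-by ingest ✓
(retro, soundcheck): retro overlapped-by soundcheck ✓
(standup, deploy): standup overlapped-by deploy ✓
(triage, ingest): triage overlapped-by ingest ✓
(triage, load_test): triage overlapped-by load_test ✓
Count: 15.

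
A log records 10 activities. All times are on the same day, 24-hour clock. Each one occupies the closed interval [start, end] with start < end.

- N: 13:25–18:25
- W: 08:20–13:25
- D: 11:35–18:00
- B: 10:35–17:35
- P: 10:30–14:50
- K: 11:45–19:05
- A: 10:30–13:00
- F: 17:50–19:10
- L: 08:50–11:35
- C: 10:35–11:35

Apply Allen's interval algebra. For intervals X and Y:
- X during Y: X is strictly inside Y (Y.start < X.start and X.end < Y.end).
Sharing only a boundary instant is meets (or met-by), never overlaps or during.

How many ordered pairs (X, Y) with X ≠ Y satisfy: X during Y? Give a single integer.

Checking all 90 ordered pairs for relation 'during'; matching pairs in alphabetical order:
(A, W): A during W ✓
(C, A): C during A ✓
(C, P): C during P ✓
(C, W): C during W ✓
(L, W): L during W ✓
(N, K): N during K ✓
Count: 6.

6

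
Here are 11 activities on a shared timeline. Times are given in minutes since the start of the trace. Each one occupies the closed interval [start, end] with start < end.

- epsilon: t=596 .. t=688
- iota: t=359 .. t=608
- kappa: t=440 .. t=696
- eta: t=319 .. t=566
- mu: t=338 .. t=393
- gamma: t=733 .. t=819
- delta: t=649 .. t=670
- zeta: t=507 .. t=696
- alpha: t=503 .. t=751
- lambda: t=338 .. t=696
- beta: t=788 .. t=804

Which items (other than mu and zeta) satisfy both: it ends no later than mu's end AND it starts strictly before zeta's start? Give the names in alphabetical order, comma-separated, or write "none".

Conditions: its end is no later than mu's end (X.end <= t=393) AND its start is strictly before zeta's start (X.start < t=507).
alpha: end t=751 <= t=393? ✗; start t=503 < t=507? ✓ → no.
beta: end t=804 <= t=393? ✗; start t=788 < t=507? ✗ → no.
delta: end t=670 <= t=393? ✗; start t=649 < t=507? ✗ → no.
epsilon: end t=688 <= t=393? ✗; start t=596 < t=507? ✗ → no.
eta: end t=566 <= t=393? ✗; start t=319 < t=507? ✓ → no.
gamma: end t=819 <= t=393? ✗; start t=733 < t=507? ✗ → no.
iota: end t=608 <= t=393? ✗; start t=359 < t=507? ✓ → no.
kappa: end t=696 <= t=393? ✗; start t=440 < t=507? ✓ → no.
lambda: end t=696 <= t=393? ✗; start t=338 < t=507? ✓ → no.
Result: none.

none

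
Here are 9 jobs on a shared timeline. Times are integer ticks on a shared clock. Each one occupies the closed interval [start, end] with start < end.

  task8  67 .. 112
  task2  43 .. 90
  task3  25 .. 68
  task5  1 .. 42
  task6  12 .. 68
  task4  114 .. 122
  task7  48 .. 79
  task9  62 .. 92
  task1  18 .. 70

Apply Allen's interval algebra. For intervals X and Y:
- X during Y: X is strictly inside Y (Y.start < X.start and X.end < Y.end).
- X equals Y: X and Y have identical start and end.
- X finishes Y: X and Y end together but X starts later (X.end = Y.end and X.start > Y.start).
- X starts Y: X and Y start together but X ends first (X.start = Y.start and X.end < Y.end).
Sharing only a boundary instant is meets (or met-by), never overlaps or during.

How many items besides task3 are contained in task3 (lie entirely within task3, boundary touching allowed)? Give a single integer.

0

Target task3 = [25, 68].
task1 [18, 70] → contains → no.
task2 [43, 90] → overlapped-by → no.
task4 [114, 122] → after → no.
task5 [1, 42] → overlaps → no.
task6 [12, 68] → finished-by → no.
task7 [48, 79] → overlapped-by → no.
task8 [67, 112] → overlapped-by → no.
task9 [62, 92] → overlapped-by → no.
Total: 0.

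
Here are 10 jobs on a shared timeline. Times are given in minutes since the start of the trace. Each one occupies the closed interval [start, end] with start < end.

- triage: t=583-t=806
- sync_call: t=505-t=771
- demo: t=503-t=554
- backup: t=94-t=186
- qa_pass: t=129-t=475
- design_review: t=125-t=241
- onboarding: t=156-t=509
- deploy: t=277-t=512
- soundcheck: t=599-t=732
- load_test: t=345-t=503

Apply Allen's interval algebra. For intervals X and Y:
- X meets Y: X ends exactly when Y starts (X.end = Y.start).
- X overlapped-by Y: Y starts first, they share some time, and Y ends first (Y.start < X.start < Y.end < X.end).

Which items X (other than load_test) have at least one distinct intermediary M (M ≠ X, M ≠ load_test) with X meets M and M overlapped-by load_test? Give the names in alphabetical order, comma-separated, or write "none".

none

Target load_test = [t=345, t=503].
Intermediaries M with M overlapped-by load_test: none.
Union: none.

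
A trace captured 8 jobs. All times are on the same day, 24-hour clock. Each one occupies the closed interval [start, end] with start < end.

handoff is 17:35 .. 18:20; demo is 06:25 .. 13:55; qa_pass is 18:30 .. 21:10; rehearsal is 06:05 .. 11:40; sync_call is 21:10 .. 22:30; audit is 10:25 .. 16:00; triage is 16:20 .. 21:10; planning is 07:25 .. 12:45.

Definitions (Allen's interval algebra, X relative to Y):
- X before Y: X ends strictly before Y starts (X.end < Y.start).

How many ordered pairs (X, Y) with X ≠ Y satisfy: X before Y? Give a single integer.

18

Checking all 56 ordered pairs for relation 'before'; matching pairs in alphabetical order:
(audit, handoff): audit before handoff ✓
(audit, qa_pass): audit before qa_pass ✓
(audit, sync_call): audit before sync_call ✓
(audit, triage): audit before triage ✓
(demo, handoff): demo before handoff ✓
(demo, qa_pass): demo before qa_pass ✓
(demo, sync_call): demo before sync_call ✓
(demo, triage): demo before triage ✓
(handoff, qa_pass): handoff before qa_pass ✓
(handoff, sync_call): handoff before sync_call ✓
(planning, handoff): planning before handoff ✓
(planning, qa_pass): planning before qa_pass ✓
(planning, sync_call): planning before sync_call ✓
(planning, triage): planning before triage ✓
(rehearsal, handoff): rehearsal before handoff ✓
(rehearsal, qa_pass): rehearsal before qa_pass ✓
(rehearsal, sync_call): rehearsal before sync_call ✓
(rehearsal, triage): rehearsal before triage ✓
Count: 18.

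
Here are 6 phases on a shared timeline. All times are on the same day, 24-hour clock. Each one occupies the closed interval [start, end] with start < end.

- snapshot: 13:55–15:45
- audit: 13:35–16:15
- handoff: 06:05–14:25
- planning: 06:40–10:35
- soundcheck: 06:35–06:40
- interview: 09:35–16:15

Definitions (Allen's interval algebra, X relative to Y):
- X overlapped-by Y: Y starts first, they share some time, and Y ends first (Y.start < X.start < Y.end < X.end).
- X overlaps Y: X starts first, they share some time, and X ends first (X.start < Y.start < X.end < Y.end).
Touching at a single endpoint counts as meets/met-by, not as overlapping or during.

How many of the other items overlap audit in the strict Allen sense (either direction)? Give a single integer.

1

Target audit = [13:35, 16:15].
handoff [06:05, 14:25] → overlaps → counts.
interview [09:35, 16:15] → finished-by → no.
planning [06:40, 10:35] → before → no.
snapshot [13:55, 15:45] → during → no.
soundcheck [06:35, 06:40] → before → no.
Total: 1.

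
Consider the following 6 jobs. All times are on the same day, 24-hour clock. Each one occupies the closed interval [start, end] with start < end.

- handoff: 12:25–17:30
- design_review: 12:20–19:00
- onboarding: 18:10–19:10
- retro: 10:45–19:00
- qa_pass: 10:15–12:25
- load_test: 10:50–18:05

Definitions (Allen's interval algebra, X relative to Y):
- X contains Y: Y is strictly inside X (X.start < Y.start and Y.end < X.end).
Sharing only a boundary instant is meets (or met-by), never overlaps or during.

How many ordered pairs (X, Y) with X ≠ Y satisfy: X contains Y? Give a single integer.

4

Checking all 30 ordered pairs for relation 'contains'; matching pairs in alphabetical order:
(design_review, handoff): design_review contains handoff ✓
(load_test, handoff): load_test contains handoff ✓
(retro, handoff): retro contains handoff ✓
(retro, load_test): retro contains load_test ✓
Count: 4.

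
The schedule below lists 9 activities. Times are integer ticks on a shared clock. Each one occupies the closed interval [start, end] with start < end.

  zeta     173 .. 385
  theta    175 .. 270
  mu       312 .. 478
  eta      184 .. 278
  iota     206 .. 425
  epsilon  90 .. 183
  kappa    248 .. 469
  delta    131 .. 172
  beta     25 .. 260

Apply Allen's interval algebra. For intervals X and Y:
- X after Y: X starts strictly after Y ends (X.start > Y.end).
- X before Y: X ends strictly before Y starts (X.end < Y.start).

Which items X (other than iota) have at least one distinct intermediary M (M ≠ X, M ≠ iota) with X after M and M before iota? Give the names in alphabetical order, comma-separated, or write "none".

Target iota = [206, 425].
Intermediaries M with M before iota: delta, epsilon.
Via delta — items with X after delta: eta, kappa, mu, theta, zeta.
Via epsilon — items with X after epsilon: eta, kappa, mu.
Union: eta, kappa, mu, theta, zeta.

eta, kappa, mu, theta, zeta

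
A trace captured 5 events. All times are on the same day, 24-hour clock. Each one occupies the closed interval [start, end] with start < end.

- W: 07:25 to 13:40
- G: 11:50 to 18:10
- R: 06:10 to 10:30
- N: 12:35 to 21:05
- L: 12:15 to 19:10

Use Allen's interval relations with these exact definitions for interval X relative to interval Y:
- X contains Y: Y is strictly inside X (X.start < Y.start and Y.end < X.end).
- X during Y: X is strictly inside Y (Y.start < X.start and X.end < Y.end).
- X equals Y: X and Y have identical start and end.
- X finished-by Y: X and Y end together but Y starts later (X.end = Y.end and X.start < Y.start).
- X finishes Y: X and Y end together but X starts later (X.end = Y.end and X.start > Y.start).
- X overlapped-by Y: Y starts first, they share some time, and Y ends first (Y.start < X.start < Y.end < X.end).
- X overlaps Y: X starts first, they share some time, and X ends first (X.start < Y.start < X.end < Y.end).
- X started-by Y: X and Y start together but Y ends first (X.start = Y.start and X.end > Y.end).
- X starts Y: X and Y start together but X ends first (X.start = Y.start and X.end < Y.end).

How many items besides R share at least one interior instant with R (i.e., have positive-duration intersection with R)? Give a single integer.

1

Target R = [06:10, 10:30].
G [11:50, 18:10] → after → no.
L [12:15, 19:10] → after → no.
N [12:35, 21:05] → after → no.
W [07:25, 13:40] → overlapped-by → counts.
Total: 1.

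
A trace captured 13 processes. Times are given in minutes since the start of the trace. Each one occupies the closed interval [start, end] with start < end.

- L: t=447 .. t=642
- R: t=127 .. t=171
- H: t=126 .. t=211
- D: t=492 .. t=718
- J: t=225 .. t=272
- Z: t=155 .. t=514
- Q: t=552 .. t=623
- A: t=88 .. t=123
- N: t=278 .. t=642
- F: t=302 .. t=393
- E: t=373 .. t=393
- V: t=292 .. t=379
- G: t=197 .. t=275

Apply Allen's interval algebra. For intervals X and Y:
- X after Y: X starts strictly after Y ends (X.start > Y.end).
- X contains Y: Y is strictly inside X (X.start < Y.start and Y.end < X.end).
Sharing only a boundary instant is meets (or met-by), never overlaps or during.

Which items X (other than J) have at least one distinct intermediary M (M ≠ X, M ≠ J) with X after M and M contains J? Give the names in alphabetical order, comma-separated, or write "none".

Target J = [t=225, t=272].
Intermediaries M with M contains J: G, Z.
Via G — items with X after G: D, E, F, L, N, Q, V.
Via Z — items with X after Z: Q.
Union: D, E, F, L, N, Q, V.

D, E, F, L, N, Q, V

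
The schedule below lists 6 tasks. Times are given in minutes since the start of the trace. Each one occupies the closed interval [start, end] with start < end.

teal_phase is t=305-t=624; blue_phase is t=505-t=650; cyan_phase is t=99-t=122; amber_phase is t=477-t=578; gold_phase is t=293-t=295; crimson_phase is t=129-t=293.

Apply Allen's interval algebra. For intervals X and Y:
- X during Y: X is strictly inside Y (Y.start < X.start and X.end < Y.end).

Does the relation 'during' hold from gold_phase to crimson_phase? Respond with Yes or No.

No

gold_phase = [t=293, t=295], crimson_phase = [t=129, t=293].
Actual relation of gold_phase to crimson_phase: met-by.
Asked whether 'during' holds → No.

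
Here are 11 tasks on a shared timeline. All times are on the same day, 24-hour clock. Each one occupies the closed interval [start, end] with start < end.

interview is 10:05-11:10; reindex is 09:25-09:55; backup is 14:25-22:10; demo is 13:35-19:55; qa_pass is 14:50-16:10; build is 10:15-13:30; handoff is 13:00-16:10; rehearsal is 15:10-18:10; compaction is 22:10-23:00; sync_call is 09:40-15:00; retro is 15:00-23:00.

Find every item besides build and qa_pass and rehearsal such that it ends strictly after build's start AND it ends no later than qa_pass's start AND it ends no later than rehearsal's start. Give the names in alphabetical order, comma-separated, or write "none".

interview

Conditions: its end is strictly after build's start (X.end > 10:15) AND its end is no later than qa_pass's start (X.end <= 14:50) AND its end is no later than rehearsal's start (X.end <= 15:10).
backup: end 22:10 > 10:15? ✓; end 22:10 <= 14:50? ✗; end 22:10 <= 15:10? ✗ → no.
compaction: end 23:00 > 10:15? ✓; end 23:00 <= 14:50? ✗; end 23:00 <= 15:10? ✗ → no.
demo: end 19:55 > 10:15? ✓; end 19:55 <= 14:50? ✗; end 19:55 <= 15:10? ✗ → no.
handoff: end 16:10 > 10:15? ✓; end 16:10 <= 14:50? ✗; end 16:10 <= 15:10? ✗ → no.
interview: end 11:10 > 10:15? ✓; end 11:10 <= 14:50? ✓; end 11:10 <= 15:10? ✓ → yes.
reindex: end 09:55 > 10:15? ✗; end 09:55 <= 14:50? ✓; end 09:55 <= 15:10? ✓ → no.
retro: end 23:00 > 10:15? ✓; end 23:00 <= 14:50? ✗; end 23:00 <= 15:10? ✗ → no.
sync_call: end 15:00 > 10:15? ✓; end 15:00 <= 14:50? ✗; end 15:00 <= 15:10? ✓ → no.
Result: interview.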